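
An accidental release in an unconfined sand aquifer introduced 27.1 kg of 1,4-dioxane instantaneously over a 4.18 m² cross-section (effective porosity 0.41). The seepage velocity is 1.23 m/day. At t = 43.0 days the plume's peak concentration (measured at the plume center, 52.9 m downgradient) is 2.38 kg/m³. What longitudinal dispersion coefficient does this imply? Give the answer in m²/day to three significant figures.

0.0817 m²/day

At the plume center C_max = M/(n_e·A·√(4πDt)), so D = M²/(4πt·(n_e·A·C_max)²).
n_e·A·C_max = 0.41 × 4.18 × 2.38 = 4.079 kg/m.
D = 27.1²/(4π × 43.0 × 4.079²) = 0.0817 m²/day.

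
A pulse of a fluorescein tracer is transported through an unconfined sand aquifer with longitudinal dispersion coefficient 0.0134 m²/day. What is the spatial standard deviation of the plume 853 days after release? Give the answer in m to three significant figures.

Dispersive spreading gives a Gaussian with σ² = 2Dt; advection only shifts the center.
σ = √(2 × 0.0134 × 853) = 4.78 m.

4.78 m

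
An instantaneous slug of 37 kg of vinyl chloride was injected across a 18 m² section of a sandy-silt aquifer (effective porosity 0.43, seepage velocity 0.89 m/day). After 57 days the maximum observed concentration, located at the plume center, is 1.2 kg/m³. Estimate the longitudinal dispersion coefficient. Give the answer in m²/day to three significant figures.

0.0222 m²/day

At the plume center C_max = M/(n_e·A·√(4πDt)), so D = M²/(4πt·(n_e·A·C_max)²).
n_e·A·C_max = 0.43 × 18 × 1.2 = 9.288 kg/m.
D = 37²/(4π × 57 × 9.288²) = 0.0222 m²/day.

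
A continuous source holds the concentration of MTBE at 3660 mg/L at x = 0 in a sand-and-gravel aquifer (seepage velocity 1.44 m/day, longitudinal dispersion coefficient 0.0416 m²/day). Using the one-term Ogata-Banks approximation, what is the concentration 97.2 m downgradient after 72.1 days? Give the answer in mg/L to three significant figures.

3650 mg/L

For a continuous step input, C/C₀ ≈ ½·erfc((x−vt)/(2√(Dt))).
vt = 1.44 × 72.1 = 103.824 m and 2√(Dt) = 2√(0.0416 × 72.1) = 3.464 m.
Argument (x−vt)/(2√(Dt)) = (97.2 − 103.824)/3.464 = -1.912; ½·erfc(-1.912) = 0.9966.
C = 3660 × 0.9966 = 3650 mg/L.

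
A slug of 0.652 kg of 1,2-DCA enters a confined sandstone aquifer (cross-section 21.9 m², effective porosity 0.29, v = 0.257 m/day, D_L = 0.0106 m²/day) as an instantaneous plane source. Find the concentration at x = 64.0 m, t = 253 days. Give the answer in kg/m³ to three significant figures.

0.0160 kg/m³

For an instantaneous plane source, C(x,t) = M/(n_e·A·√(4πDt)) · exp(−(x−vt)²/(4Dt)), with n_e·A the pore (flow) area.
Plume center vt = 0.257 × 253 = 65.021 m, so the well at 64.0 m is 1.021 m upgradient of the peak.
√(4πDt) = 5.805 m, giving peak height M/(n_e·A·√(4πDt)) = 0.652/(0.29 × 21.9 × 5.805) = 0.01768 kg/m³.
(x−vt)²/(4Dt) = (-1.021)²/(4 × 0.0106 × 253) = 0.09718; exp(−0.09718) = 0.9074.
C = 0.01768 × 0.9074 = 0.0160 kg/m³.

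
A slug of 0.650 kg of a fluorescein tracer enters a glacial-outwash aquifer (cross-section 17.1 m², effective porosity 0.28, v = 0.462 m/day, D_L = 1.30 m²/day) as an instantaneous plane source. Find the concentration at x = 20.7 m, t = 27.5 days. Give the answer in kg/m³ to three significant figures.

For an instantaneous plane source, C(x,t) = M/(n_e·A·√(4πDt)) · exp(−(x−vt)²/(4Dt)), with n_e·A the pore (flow) area.
Plume center vt = 0.462 × 27.5 = 12.705 m, so the well at 20.7 m is 7.995 m downgradient of the peak.
√(4πDt) = 21.20 m, giving peak height M/(n_e·A·√(4πDt)) = 0.650/(0.28 × 17.1 × 21.20) = 0.006404 kg/m³.
(x−vt)²/(4Dt) = (7.995)²/(4 × 1.30 × 27.5) = 0.4470; exp(−0.4470) = 0.6395.
C = 0.006404 × 0.6395 = 0.00410 kg/m³.

0.00410 kg/m³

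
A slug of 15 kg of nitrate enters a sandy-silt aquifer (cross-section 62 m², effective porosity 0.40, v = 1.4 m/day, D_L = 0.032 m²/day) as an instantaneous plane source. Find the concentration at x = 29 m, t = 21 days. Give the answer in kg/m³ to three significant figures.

For an instantaneous plane source, C(x,t) = M/(n_e·A·√(4πDt)) · exp(−(x−vt)²/(4Dt)), with n_e·A the pore (flow) area.
Plume center vt = 1.4 × 21 = 29.4 m, so the well at 29 m is 0.4 m upgradient of the peak.
√(4πDt) = 2.906 m, giving peak height M/(n_e·A·√(4πDt)) = 15/(0.40 × 62 × 2.906) = 0.2081 kg/m³.
(x−vt)²/(4Dt) = (-0.4)²/(4 × 0.032 × 21) = 0.05952; exp(−0.05952) = 0.9422.
C = 0.2081 × 0.9422 = 0.196 kg/m³.

0.196 kg/m³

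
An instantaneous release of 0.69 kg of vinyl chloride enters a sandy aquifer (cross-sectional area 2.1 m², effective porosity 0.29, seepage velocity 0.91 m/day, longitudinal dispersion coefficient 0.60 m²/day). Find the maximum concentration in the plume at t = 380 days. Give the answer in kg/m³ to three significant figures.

The peak of an instantaneous 1D plume sits at x = vt; there the Gaussian factor is 1 and C_max = M/(n_e·A·√(4πDt)), where n_e·A is the pore area the mass is dissolved in.
√(4πDt) = √(4π × 0.60 × 380) = 53.53 m, so C_max = 0.69/(0.29 × 2.1 × 53.53) = 0.0212 kg/m³.

0.0212 kg/m³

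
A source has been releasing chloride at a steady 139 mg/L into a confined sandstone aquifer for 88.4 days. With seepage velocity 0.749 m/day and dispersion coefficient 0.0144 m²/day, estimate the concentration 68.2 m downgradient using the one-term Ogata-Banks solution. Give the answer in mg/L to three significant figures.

14.8 mg/L

For a continuous step input, C/C₀ ≈ ½·erfc((x−vt)/(2√(Dt))).
vt = 0.749 × 88.4 = 66.2116 m and 2√(Dt) = 2√(0.0144 × 88.4) = 2.257 m.
Argument (x−vt)/(2√(Dt)) = (68.2 − 66.2116)/2.257 = 0.8810; ½·erfc(0.8810) = 0.1064.
C = 139 × 0.1064 = 14.8 mg/L.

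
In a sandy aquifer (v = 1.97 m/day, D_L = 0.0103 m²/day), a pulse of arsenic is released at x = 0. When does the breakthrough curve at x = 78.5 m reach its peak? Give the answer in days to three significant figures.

39.8 days

For the 1D instantaneous-source solution, setting ∂C/∂t = 0 at fixed x gives v²t² + 2Dt − x² = 0, so t = (√(D² + v²x²) − D)/v².
√(D² + v²x²) = √(0.0103² + 1.97² × 78.5²) = 154.6; v² = 3.8809.
t = (154.6 − 0.0103)/3.8809 = 39.8 days (vs. the pure-advection estimate x/v = 39.8 d).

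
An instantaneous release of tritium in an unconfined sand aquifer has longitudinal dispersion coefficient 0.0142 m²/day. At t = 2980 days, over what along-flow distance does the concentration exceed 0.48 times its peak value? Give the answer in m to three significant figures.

The plume is Gaussian with σ = √(2Dt) = √(2 × 0.0142 × 2980) = 9.200 m.
C/C_peak = exp(−Δx²/(2σ²)) = 0.48 ⇒ Δx = σ·√(−2 ln 0.48) = 9.200 × 1.212 = 11.15 m.
Width = 2Δx = 22.3 m.

22.3 m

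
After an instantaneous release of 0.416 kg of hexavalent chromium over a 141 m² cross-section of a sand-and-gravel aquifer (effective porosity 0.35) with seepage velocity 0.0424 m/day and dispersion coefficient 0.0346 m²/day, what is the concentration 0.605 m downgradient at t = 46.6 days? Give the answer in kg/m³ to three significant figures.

0.00140 kg/m³

For an instantaneous plane source, C(x,t) = M/(n_e·A·√(4πDt)) · exp(−(x−vt)²/(4Dt)), with n_e·A the pore (flow) area.
Plume center vt = 0.0424 × 46.6 = 1.97584 m, so the well at 0.605 m is 1.37084 m upgradient of the peak.
√(4πDt) = 4.501 m, giving peak height M/(n_e·A·√(4πDt)) = 0.416/(0.35 × 141 × 4.501) = 0.001873 kg/m³.
(x−vt)²/(4Dt) = (-1.37084)²/(4 × 0.0346 × 46.6) = 0.2914; exp(−0.2914) = 0.7472.
C = 0.001873 × 0.7472 = 0.00140 kg/m³.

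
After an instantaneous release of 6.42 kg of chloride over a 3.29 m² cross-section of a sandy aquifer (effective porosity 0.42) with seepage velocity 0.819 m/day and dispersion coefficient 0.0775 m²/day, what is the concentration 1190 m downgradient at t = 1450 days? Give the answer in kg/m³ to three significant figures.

0.122 kg/m³

For an instantaneous plane source, C(x,t) = M/(n_e·A·√(4πDt)) · exp(−(x−vt)²/(4Dt)), with n_e·A the pore (flow) area.
Plume center vt = 0.819 × 1450 = 1187.55 m, so the well at 1190 m is 2.45 m downgradient of the peak.
√(4πDt) = 37.58 m, giving peak height M/(n_e·A·√(4πDt)) = 6.42/(0.42 × 3.29 × 37.58) = 0.1236 kg/m³.
(x−vt)²/(4Dt) = (2.45)²/(4 × 0.0775 × 1450) = 0.01335; exp(−0.01335) = 0.9867.
C = 0.1236 × 0.9867 = 0.122 kg/m³.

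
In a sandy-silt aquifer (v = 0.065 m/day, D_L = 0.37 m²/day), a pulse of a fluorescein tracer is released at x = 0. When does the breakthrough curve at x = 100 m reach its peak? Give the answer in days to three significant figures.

For the 1D instantaneous-source solution, setting ∂C/∂t = 0 at fixed x gives v²t² + 2Dt − x² = 0, so t = (√(D² + v²x²) − D)/v².
√(D² + v²x²) = √(0.37² + 0.065² × 100²) = 6.511; v² = 0.004225.
t = (6.511 − 0.37)/0.004225 = 1450 days (vs. the pure-advection estimate x/v = 1540 d).

1450 days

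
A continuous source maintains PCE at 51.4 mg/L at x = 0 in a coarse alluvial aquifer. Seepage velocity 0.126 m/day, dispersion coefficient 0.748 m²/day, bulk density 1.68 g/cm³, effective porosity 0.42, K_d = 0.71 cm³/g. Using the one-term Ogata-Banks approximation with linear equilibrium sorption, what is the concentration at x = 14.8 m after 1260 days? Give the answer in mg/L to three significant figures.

Retardation factor R = 1 + ρ_b·K_d/n = 1 + 1.68 × 0.71/0.42 = 3.840.
Sorption retards both mechanisms: v_R = v/R = 0.03281 m/day, D_R = D/R = 0.1948 m²/day.
v_R·t = 0.03281 × 1260 = 41.3406 m; 2√(D_R t) = 31.33 m; argument = (14.8 − 41.3406)/31.33 = -0.8471.
C = C₀ × ½·erfc(-0.8471) = 51.4 × 0.8845 = 45.5 mg/L.

45.5 mg/L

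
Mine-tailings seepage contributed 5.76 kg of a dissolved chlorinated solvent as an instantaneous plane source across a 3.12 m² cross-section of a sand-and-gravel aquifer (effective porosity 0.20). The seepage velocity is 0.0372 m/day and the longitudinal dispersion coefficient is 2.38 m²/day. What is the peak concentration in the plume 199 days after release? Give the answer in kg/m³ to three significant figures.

0.120 kg/m³

The peak of an instantaneous 1D plume sits at x = vt; there the Gaussian factor is 1 and C_max = M/(n_e·A·√(4πDt)), where n_e·A is the pore area the mass is dissolved in.
√(4πDt) = √(4π × 2.38 × 199) = 77.15 m, so C_max = 5.76/(0.20 × 3.12 × 77.15) = 0.120 kg/m³.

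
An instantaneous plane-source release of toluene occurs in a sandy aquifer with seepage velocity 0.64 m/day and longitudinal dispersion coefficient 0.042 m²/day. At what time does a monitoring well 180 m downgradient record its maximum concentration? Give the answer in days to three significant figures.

281 days

For the 1D instantaneous-source solution, setting ∂C/∂t = 0 at fixed x gives v²t² + 2Dt − x² = 0, so t = (√(D² + v²x²) − D)/v².
√(D² + v²x²) = √(0.042² + 0.64² × 180²) = 115.2; v² = 0.4096.
t = (115.2 − 0.042)/0.4096 = 281 days (vs. the pure-advection estimate x/v = 281 d).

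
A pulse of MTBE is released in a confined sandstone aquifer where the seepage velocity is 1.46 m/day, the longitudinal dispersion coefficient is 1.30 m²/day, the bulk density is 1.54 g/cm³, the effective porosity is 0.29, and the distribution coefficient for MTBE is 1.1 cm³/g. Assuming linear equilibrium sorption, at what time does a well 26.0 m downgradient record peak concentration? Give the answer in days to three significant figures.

118 days

Retardation factor R = 1 + ρ_b·K_d/n = 1 + 1.54 × 1.1/0.29 = 6.841.
Sorption retards both mechanisms: v_R = v/R = 0.2134 m/day, D_R = D/R = 0.1900 m²/day.
Peak time from v_R²t² + 2D_R t − x² = 0: t = (√(D_R² + v_R²x²) − D_R)/v_R².
√(D_R² + v_R²x²) = √(0.1900² + 0.2134² × 26.0²) = 5.552; v_R² = 0.04554.
t = (5.552 − 0.1900)/0.04554 = 118 days.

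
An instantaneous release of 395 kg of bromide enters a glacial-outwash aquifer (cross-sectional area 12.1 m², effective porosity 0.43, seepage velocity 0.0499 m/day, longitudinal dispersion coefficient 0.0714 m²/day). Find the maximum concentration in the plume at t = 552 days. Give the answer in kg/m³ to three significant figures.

3.41 kg/m³

The peak of an instantaneous 1D plume sits at x = vt; there the Gaussian factor is 1 and C_max = M/(n_e·A·√(4πDt)), where n_e·A is the pore area the mass is dissolved in.
√(4πDt) = √(4π × 0.0714 × 552) = 22.25 m, so C_max = 395/(0.43 × 12.1 × 22.25) = 3.41 kg/m³.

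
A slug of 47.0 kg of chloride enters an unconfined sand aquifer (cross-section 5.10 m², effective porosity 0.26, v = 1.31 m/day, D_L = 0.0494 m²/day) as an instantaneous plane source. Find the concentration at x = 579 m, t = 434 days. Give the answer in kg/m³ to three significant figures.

0.603 kg/m³

For an instantaneous plane source, C(x,t) = M/(n_e·A·√(4πDt)) · exp(−(x−vt)²/(4Dt)), with n_e·A the pore (flow) area.
Plume center vt = 1.31 × 434 = 568.54 m, so the well at 579 m is 10.46 m downgradient of the peak.
√(4πDt) = 16.41 m, giving peak height M/(n_e·A·√(4πDt)) = 47.0/(0.26 × 5.10 × 16.41) = 2.160 kg/m³.
(x−vt)²/(4Dt) = (10.46)²/(4 × 0.0494 × 434) = 1.276; exp(−1.276) = 0.2792.
C = 2.160 × 0.2792 = 0.603 kg/m³.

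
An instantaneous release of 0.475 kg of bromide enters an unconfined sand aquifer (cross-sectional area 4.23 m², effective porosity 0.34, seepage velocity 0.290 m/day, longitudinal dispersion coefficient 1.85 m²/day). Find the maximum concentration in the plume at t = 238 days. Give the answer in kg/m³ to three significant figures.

The peak of an instantaneous 1D plume sits at x = vt; there the Gaussian factor is 1 and C_max = M/(n_e·A·√(4πDt)), where n_e·A is the pore area the mass is dissolved in.
√(4πDt) = √(4π × 1.85 × 238) = 74.38 m, so C_max = 0.475/(0.34 × 4.23 × 74.38) = 0.00444 kg/m³.

0.00444 kg/m³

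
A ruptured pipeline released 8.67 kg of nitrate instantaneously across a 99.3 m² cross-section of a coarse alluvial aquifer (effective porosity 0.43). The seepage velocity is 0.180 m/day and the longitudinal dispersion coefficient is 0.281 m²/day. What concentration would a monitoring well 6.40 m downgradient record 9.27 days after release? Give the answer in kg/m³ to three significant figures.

For an instantaneous plane source, C(x,t) = M/(n_e·A·√(4πDt)) · exp(−(x−vt)²/(4Dt)), with n_e·A the pore (flow) area.
Plume center vt = 0.180 × 9.27 = 1.6686 m, so the well at 6.40 m is 4.7314 m downgradient of the peak.
√(4πDt) = 5.721 m, giving peak height M/(n_e·A·√(4πDt)) = 8.67/(0.43 × 99.3 × 5.721) = 0.03549 kg/m³.
(x−vt)²/(4Dt) = (4.7314)²/(4 × 0.281 × 9.27) = 2.148; exp(−2.148) = 0.1167.
C = 0.03549 × 0.1167 = 0.00414 kg/m³.

0.00414 kg/m³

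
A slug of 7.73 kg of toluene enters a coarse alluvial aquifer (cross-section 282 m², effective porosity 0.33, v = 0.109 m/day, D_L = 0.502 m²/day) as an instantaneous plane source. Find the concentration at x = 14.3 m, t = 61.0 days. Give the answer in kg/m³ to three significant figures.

For an instantaneous plane source, C(x,t) = M/(n_e·A·√(4πDt)) · exp(−(x−vt)²/(4Dt)), with n_e·A the pore (flow) area.
Plume center vt = 0.109 × 61.0 = 6.649 m, so the well at 14.3 m is 7.651 m downgradient of the peak.
√(4πDt) = 19.62 m, giving peak height M/(n_e·A·√(4πDt)) = 7.73/(0.33 × 282 × 19.62) = 0.004234 kg/m³.
(x−vt)²/(4Dt) = (7.651)²/(4 × 0.502 × 61.0) = 0.4779; exp(−0.4779) = 0.6201.
C = 0.004234 × 0.6201 = 0.00263 kg/m³.

0.00263 kg/m³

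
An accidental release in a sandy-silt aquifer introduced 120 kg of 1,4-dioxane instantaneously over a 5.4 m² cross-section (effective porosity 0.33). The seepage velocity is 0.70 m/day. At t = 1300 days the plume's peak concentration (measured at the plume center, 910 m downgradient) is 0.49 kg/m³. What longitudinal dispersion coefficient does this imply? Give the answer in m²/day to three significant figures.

At the plume center C_max = M/(n_e·A·√(4πDt)), so D = M²/(4πt·(n_e·A·C_max)²).
n_e·A·C_max = 0.33 × 5.4 × 0.49 = 0.8732 kg/m.
D = 120²/(4π × 1300 × 0.8732²) = 1.16 m²/day.

1.16 m²/day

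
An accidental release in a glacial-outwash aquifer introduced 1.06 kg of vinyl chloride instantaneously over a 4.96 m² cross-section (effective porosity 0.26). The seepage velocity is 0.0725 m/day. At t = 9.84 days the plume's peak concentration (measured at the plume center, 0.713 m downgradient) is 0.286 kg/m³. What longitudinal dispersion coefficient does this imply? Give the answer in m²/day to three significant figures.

At the plume center C_max = M/(n_e·A·√(4πDt)), so D = M²/(4πt·(n_e·A·C_max)²).
n_e·A·C_max = 0.26 × 4.96 × 0.286 = 0.3688 kg/m.
D = 1.06²/(4π × 9.84 × 0.3688²) = 0.0668 m²/day.

0.0668 m²/day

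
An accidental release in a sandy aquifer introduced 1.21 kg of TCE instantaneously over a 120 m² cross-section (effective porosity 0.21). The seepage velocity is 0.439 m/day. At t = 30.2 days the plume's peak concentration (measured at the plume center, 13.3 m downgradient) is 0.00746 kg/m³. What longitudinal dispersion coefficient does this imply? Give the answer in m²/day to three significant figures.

0.109 m²/day

At the plume center C_max = M/(n_e·A·√(4πDt)), so D = M²/(4πt·(n_e·A·C_max)²).
n_e·A·C_max = 0.21 × 120 × 0.00746 = 0.1880 kg/m.
D = 1.21²/(4π × 30.2 × 0.1880²) = 0.109 m²/day.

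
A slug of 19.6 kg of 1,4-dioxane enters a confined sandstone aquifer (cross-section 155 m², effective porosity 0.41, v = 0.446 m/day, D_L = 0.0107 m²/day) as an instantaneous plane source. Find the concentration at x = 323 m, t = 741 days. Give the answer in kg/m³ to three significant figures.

0.00528 kg/m³

For an instantaneous plane source, C(x,t) = M/(n_e·A·√(4πDt)) · exp(−(x−vt)²/(4Dt)), with n_e·A the pore (flow) area.
Plume center vt = 0.446 × 741 = 330.486 m, so the well at 323 m is 7.486 m upgradient of the peak.
√(4πDt) = 9.982 m, giving peak height M/(n_e·A·√(4πDt)) = 19.6/(0.41 × 155 × 9.982) = 0.03090 kg/m³.
(x−vt)²/(4Dt) = (-7.486)²/(4 × 0.0107 × 741) = 1.767; exp(−1.767) = 0.1708.
C = 0.03090 × 0.1708 = 0.00528 kg/m³.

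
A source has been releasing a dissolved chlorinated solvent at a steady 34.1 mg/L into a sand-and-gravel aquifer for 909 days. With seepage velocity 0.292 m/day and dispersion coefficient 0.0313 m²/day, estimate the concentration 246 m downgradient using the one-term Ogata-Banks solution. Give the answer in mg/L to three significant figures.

33.9 mg/L

For a continuous step input, C/C₀ ≈ ½·erfc((x−vt)/(2√(Dt))).
vt = 0.292 × 909 = 265.428 m and 2√(Dt) = 2√(0.0313 × 909) = 10.67 m.
Argument (x−vt)/(2√(Dt)) = (246 − 265.428)/10.67 = -1.821; ½·erfc(-1.821) = 0.9950.
C = 34.1 × 0.9950 = 33.9 mg/L.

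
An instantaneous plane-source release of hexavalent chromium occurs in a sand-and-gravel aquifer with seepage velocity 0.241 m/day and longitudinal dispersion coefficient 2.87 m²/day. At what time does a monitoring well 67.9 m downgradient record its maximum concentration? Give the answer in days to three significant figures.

237 days

For the 1D instantaneous-source solution, setting ∂C/∂t = 0 at fixed x gives v²t² + 2Dt − x² = 0, so t = (√(D² + v²x²) − D)/v².
√(D² + v²x²) = √(2.87² + 0.241² × 67.9²) = 16.61; v² = 0.058081.
t = (16.61 − 2.87)/0.058081 = 237 days (vs. the pure-advection estimate x/v = 282 d).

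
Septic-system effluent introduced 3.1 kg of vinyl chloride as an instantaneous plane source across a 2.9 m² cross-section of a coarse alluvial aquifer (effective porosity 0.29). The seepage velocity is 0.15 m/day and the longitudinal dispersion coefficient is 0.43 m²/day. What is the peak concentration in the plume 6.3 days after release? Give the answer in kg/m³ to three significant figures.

The peak of an instantaneous 1D plume sits at x = vt; there the Gaussian factor is 1 and C_max = M/(n_e·A·√(4πDt)), where n_e·A is the pore area the mass is dissolved in.
√(4πDt) = √(4π × 0.43 × 6.3) = 5.835 m, so C_max = 3.1/(0.29 × 2.9 × 5.835) = 0.632 kg/m³.

0.632 kg/m³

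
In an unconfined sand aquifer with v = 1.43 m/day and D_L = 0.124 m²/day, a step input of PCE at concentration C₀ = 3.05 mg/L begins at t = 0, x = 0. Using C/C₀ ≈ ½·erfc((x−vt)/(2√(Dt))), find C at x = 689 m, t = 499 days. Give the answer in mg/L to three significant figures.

For a continuous step input, C/C₀ ≈ ½·erfc((x−vt)/(2√(Dt))).
vt = 1.43 × 499 = 713.57 m and 2√(Dt) = 2√(0.124 × 499) = 15.73 m.
Argument (x−vt)/(2√(Dt)) = (689 − 713.57)/15.73 = -1.562; ½·erfc(-1.562) = 0.9864.
C = 3.05 × 0.9864 = 3.01 mg/L.

3.01 mg/L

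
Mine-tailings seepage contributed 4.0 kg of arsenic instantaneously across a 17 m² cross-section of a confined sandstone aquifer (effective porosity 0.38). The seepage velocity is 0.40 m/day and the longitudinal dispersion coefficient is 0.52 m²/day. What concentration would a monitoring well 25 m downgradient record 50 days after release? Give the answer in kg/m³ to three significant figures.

For an instantaneous plane source, C(x,t) = M/(n_e·A·√(4πDt)) · exp(−(x−vt)²/(4Dt)), with n_e·A the pore (flow) area.
Plume center vt = 0.40 × 50 = 20 m, so the well at 25 m is 5 m downgradient of the peak.
√(4πDt) = 18.08 m, giving peak height M/(n_e·A·√(4πDt)) = 4.0/(0.38 × 17 × 18.08) = 0.03425 kg/m³.
(x−vt)²/(4Dt) = (5)²/(4 × 0.52 × 50) = 0.2404; exp(−0.2404) = 0.7863.
C = 0.03425 × 0.7863 = 0.0269 kg/m³.

0.0269 kg/m³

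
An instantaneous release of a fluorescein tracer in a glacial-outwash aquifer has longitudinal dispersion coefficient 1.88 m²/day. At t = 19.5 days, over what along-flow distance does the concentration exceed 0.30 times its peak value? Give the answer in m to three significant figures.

26.6 m

The plume is Gaussian with σ = √(2Dt) = √(2 × 1.88 × 19.5) = 8.563 m.
C/C_peak = exp(−Δx²/(2σ²)) = 0.30 ⇒ Δx = σ·√(−2 ln 0.30) = 8.563 × 1.552 = 13.29 m.
Width = 2Δx = 26.6 m.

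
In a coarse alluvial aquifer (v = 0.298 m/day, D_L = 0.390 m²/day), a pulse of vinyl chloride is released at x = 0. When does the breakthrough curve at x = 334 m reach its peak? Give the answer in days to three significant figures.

1120 days

For the 1D instantaneous-source solution, setting ∂C/∂t = 0 at fixed x gives v²t² + 2Dt − x² = 0, so t = (√(D² + v²x²) − D)/v².
√(D² + v²x²) = √(0.390² + 0.298² × 334²) = 99.53; v² = 0.088804.
t = (99.53 − 0.390)/0.088804 = 1120 days (vs. the pure-advection estimate x/v = 1120 d).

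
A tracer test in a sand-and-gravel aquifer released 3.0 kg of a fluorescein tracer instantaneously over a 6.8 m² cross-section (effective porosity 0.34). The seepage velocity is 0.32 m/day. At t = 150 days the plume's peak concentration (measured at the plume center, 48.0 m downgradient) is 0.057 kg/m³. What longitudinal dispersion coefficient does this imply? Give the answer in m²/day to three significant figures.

0.275 m²/day

At the plume center C_max = M/(n_e·A·√(4πDt)), so D = M²/(4πt·(n_e·A·C_max)²).
n_e·A·C_max = 0.34 × 6.8 × 0.057 = 0.1318 kg/m.
D = 3.0²/(4π × 150 × 0.1318²) = 0.275 m²/day.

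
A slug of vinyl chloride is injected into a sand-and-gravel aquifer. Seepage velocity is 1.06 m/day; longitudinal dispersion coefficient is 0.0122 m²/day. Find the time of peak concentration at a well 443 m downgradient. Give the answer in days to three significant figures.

418 days

For the 1D instantaneous-source solution, setting ∂C/∂t = 0 at fixed x gives v²t² + 2Dt − x² = 0, so t = (√(D² + v²x²) − D)/v².
√(D² + v²x²) = √(0.0122² + 1.06² × 443²) = 469.6; v² = 1.1236.
t = (469.6 − 0.0122)/1.1236 = 418 days (vs. the pure-advection estimate x/v = 418 d).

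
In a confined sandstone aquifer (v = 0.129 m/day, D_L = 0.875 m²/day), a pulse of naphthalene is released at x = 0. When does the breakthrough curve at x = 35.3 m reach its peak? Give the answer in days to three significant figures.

226 days

For the 1D instantaneous-source solution, setting ∂C/∂t = 0 at fixed x gives v²t² + 2Dt − x² = 0, so t = (√(D² + v²x²) − D)/v².
√(D² + v²x²) = √(0.875² + 0.129² × 35.3²) = 4.637; v² = 0.016641.
t = (4.637 − 0.875)/0.016641 = 226 days (vs. the pure-advection estimate x/v = 274 d).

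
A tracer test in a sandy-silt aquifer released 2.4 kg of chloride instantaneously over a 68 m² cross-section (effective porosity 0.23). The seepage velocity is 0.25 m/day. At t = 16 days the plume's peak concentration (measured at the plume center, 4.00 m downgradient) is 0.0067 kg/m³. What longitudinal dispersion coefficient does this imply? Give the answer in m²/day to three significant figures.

At the plume center C_max = M/(n_e·A·√(4πDt)), so D = M²/(4πt·(n_e·A·C_max)²).
n_e·A·C_max = 0.23 × 68 × 0.0067 = 0.1048 kg/m.
D = 2.4²/(4π × 16 × 0.1048²) = 2.61 m²/day.

2.61 m²/day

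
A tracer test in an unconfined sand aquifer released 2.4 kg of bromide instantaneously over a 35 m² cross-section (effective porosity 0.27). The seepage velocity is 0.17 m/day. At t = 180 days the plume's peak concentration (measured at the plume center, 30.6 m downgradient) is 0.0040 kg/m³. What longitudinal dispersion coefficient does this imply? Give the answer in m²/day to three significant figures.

1.78 m²/day

At the plume center C_max = M/(n_e·A·√(4πDt)), so D = M²/(4πt·(n_e·A·C_max)²).
n_e·A·C_max = 0.27 × 35 × 0.0040 = 0.03780 kg/m.
D = 2.4²/(4π × 180 × 0.03780²) = 1.78 m²/day.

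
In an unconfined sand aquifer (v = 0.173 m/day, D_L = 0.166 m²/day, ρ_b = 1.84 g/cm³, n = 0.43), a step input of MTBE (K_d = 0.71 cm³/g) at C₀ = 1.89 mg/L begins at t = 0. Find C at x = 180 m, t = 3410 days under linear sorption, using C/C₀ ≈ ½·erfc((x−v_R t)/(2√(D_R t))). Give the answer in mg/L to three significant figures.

0.0405 mg/L

Retardation factor R = 1 + ρ_b·K_d/n = 1 + 1.84 × 0.71/0.43 = 4.038.
Sorption retards both mechanisms: v_R = v/R = 0.04284 m/day, D_R = D/R = 0.04111 m²/day.
v_R·t = 0.04284 × 3410 = 146.0844 m; 2√(D_R t) = 23.68 m; argument = (180 − 146.0844)/23.68 = 1.432.
C = C₀ × ½·erfc(1.432) = 1.89 × 0.02143 = 0.0405 mg/L.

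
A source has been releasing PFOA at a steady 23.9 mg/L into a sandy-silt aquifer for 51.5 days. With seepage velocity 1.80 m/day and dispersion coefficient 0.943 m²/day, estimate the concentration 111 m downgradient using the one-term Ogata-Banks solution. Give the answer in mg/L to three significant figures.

0.757 mg/L

For a continuous step input, C/C₀ ≈ ½·erfc((x−vt)/(2√(Dt))).
vt = 1.80 × 51.5 = 92.7 m and 2√(Dt) = 2√(0.943 × 51.5) = 13.94 m.
Argument (x−vt)/(2√(Dt)) = (111 − 92.7)/13.94 = 1.313; ½·erfc(1.313) = 0.03167.
C = 23.9 × 0.03167 = 0.757 mg/L.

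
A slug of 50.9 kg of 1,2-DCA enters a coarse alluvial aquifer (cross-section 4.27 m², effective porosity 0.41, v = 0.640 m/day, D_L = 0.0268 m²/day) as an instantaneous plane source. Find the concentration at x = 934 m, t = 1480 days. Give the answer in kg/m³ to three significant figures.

0.434 kg/m³

For an instantaneous plane source, C(x,t) = M/(n_e·A·√(4πDt)) · exp(−(x−vt)²/(4Dt)), with n_e·A the pore (flow) area.
Plume center vt = 0.640 × 1480 = 947.2 m, so the well at 934 m is 13.2 m upgradient of the peak.
√(4πDt) = 22.33 m, giving peak height M/(n_e·A·√(4πDt)) = 50.9/(0.41 × 4.27 × 22.33) = 1.302 kg/m³.
(x−vt)²/(4Dt) = (-13.2)²/(4 × 0.0268 × 1480) = 1.098; exp(−1.098) = 0.3335.
C = 1.302 × 0.3335 = 0.434 kg/m³.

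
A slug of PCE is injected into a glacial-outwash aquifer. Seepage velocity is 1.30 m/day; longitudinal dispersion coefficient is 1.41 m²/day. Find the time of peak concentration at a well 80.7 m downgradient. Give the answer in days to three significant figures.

For the 1D instantaneous-source solution, setting ∂C/∂t = 0 at fixed x gives v²t² + 2Dt − x² = 0, so t = (√(D² + v²x²) − D)/v².
√(D² + v²x²) = √(1.41² + 1.30² × 80.7²) = 104.9; v² = 1.69.
t = (104.9 − 1.41)/1.69 = 61.2 days (vs. the pure-advection estimate x/v = 62.1 d).

61.2 days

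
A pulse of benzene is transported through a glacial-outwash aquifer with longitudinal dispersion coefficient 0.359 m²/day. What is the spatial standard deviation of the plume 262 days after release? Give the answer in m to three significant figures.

13.7 m

Dispersive spreading gives a Gaussian with σ² = 2Dt; advection only shifts the center.
σ = √(2 × 0.359 × 262) = 13.7 m.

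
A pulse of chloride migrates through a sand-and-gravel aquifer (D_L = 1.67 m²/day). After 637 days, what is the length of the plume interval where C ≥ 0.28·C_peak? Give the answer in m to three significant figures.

The plume is Gaussian with σ = √(2Dt) = √(2 × 1.67 × 637) = 46.13 m.
C/C_peak = exp(−Δx²/(2σ²)) = 0.28 ⇒ Δx = σ·√(−2 ln 0.28) = 46.13 × 1.596 = 73.62 m.
Width = 2Δx = 147 m.

147 m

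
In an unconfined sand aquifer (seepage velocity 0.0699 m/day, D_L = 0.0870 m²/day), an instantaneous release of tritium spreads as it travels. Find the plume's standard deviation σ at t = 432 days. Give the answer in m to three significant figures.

Dispersive spreading gives a Gaussian with σ² = 2Dt; advection only shifts the center.
σ = √(2 × 0.0870 × 432) = 8.67 m.

8.67 m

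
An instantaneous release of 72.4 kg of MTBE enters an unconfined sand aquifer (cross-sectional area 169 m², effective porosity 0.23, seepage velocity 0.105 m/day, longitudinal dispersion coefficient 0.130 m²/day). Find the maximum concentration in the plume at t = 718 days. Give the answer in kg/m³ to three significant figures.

The peak of an instantaneous 1D plume sits at x = vt; there the Gaussian factor is 1 and C_max = M/(n_e·A·√(4πDt)), where n_e·A is the pore area the mass is dissolved in.
√(4πDt) = √(4π × 0.130 × 718) = 34.25 m, so C_max = 72.4/(0.23 × 169 × 34.25) = 0.0544 kg/m³.

0.0544 kg/m³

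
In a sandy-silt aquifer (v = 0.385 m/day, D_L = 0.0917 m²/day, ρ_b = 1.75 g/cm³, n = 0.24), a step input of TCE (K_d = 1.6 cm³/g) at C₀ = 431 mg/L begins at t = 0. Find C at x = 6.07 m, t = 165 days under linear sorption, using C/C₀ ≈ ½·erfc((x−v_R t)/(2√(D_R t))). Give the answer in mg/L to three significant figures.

Retardation factor R = 1 + ρ_b·K_d/n = 1 + 1.75 × 1.6/0.24 = 12.67.
Sorption retards both mechanisms: v_R = v/R = 0.03039 m/day, D_R = D/R = 0.007238 m²/day.
v_R·t = 0.03039 × 165 = 5.01435 m; 2√(D_R t) = 2.186 m; argument = (6.07 − 5.01435)/2.186 = 0.4829.
C = C₀ × ½·erfc(0.4829) = 431 × 0.2473 = 107 mg/L.

107 mg/L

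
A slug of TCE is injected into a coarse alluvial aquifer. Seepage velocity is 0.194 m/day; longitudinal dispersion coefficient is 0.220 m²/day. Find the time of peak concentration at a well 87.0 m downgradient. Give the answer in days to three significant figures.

For the 1D instantaneous-source solution, setting ∂C/∂t = 0 at fixed x gives v²t² + 2Dt − x² = 0, so t = (√(D² + v²x²) − D)/v².
√(D² + v²x²) = √(0.220² + 0.194² × 87.0²) = 16.88; v² = 0.037636.
t = (16.88 − 0.220)/0.037636 = 443 days (vs. the pure-advection estimate x/v = 448 d).

443 days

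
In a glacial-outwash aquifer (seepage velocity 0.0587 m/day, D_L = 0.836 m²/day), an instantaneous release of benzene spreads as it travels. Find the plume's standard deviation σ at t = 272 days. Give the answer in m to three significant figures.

Dispersive spreading gives a Gaussian with σ² = 2Dt; advection only shifts the center.
σ = √(2 × 0.836 × 272) = 21.3 m.

21.3 m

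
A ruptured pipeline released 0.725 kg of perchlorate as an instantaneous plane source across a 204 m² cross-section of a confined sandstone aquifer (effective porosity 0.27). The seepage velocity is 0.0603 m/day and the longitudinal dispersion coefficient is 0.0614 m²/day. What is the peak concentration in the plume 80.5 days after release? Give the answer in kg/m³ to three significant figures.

0.00167 kg/m³

The peak of an instantaneous 1D plume sits at x = vt; there the Gaussian factor is 1 and C_max = M/(n_e·A·√(4πDt)), where n_e·A is the pore area the mass is dissolved in.
√(4πDt) = √(4π × 0.0614 × 80.5) = 7.881 m, so C_max = 0.725/(0.27 × 204 × 7.881) = 0.00167 kg/m³.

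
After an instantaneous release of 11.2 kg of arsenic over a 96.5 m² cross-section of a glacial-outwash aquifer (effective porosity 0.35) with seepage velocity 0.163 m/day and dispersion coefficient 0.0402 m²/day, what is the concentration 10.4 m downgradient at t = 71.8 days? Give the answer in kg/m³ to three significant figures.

0.0475 kg/m³

For an instantaneous plane source, C(x,t) = M/(n_e·A·√(4πDt)) · exp(−(x−vt)²/(4Dt)), with n_e·A the pore (flow) area.
Plume center vt = 0.163 × 71.8 = 11.7034 m, so the well at 10.4 m is 1.3034 m upgradient of the peak.
√(4πDt) = 6.023 m, giving peak height M/(n_e·A·√(4πDt)) = 11.2/(0.35 × 96.5 × 6.023) = 0.05506 kg/m³.
(x−vt)²/(4Dt) = (-1.3034)²/(4 × 0.0402 × 71.8) = 0.1471; exp(−0.1471) = 0.8632.
C = 0.05506 × 0.8632 = 0.0475 kg/m³.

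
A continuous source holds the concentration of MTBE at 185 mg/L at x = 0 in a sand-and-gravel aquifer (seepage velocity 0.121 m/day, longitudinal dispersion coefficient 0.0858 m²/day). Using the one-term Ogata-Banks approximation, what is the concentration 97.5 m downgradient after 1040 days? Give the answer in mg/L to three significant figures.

For a continuous step input, C/C₀ ≈ ½·erfc((x−vt)/(2√(Dt))).
vt = 0.121 × 1040 = 125.84 m and 2√(Dt) = 2√(0.0858 × 1040) = 18.89 m.
Argument (x−vt)/(2√(Dt)) = (97.5 − 125.84)/18.89 = -1.500; ½·erfc(-1.500) = 0.9831.
C = 185 × 0.9831 = 182 mg/L.

182 mg/L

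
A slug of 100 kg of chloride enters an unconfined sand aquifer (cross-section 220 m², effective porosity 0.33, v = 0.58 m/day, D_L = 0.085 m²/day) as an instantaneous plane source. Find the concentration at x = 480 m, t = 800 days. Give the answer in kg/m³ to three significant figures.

0.0184 kg/m³

For an instantaneous plane source, C(x,t) = M/(n_e·A·√(4πDt)) · exp(−(x−vt)²/(4Dt)), with n_e·A the pore (flow) area.
Plume center vt = 0.58 × 800 = 464 m, so the well at 480 m is 16 m downgradient of the peak.
√(4πDt) = 29.23 m, giving peak height M/(n_e·A·√(4πDt)) = 100/(0.33 × 220 × 29.23) = 0.04712 kg/m³.
(x−vt)²/(4Dt) = (16)²/(4 × 0.085 × 800) = 0.9412; exp(−0.9412) = 0.3902.
C = 0.04712 × 0.3902 = 0.0184 kg/m³.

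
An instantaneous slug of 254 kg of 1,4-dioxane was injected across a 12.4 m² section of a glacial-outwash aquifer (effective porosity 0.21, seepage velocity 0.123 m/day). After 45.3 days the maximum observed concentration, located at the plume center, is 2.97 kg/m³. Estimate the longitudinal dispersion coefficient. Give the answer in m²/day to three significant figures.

1.89 m²/day

At the plume center C_max = M/(n_e·A·√(4πDt)), so D = M²/(4πt·(n_e·A·C_max)²).
n_e·A·C_max = 0.21 × 12.4 × 2.97 = 7.734 kg/m.
D = 254²/(4π × 45.3 × 7.734²) = 1.89 m²/day.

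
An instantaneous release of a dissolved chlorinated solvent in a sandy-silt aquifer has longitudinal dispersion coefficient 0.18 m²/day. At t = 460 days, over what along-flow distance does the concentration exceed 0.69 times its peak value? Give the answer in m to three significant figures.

The plume is Gaussian with σ = √(2Dt) = √(2 × 0.18 × 460) = 12.87 m.
C/C_peak = exp(−Δx²/(2σ²)) = 0.69 ⇒ Δx = σ·√(−2 ln 0.69) = 12.87 × 0.8615 = 11.09 m.
Width = 2Δx = 22.2 m.

22.2 m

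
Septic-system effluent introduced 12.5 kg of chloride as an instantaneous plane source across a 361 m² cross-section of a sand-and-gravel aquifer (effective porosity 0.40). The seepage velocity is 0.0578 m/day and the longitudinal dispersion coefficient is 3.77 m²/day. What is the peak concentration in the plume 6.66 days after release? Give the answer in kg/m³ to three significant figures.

0.00487 kg/m³

The peak of an instantaneous 1D plume sits at x = vt; there the Gaussian factor is 1 and C_max = M/(n_e·A·√(4πDt)), where n_e·A is the pore area the mass is dissolved in.
√(4πDt) = √(4π × 3.77 × 6.66) = 17.76 m, so C_max = 12.5/(0.40 × 361 × 17.76) = 0.00487 kg/m³.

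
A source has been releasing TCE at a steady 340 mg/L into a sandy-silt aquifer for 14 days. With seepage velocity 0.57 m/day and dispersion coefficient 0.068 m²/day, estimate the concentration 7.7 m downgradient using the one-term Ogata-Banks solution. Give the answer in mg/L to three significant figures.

For a continuous step input, C/C₀ ≈ ½·erfc((x−vt)/(2√(Dt))).
vt = 0.57 × 14 = 7.98 m and 2√(Dt) = 2√(0.068 × 14) = 1.951 m.
Argument (x−vt)/(2√(Dt)) = (7.7 − 7.98)/1.951 = -0.1435; ½·erfc(-0.1435) = 0.5804.
C = 340 × 0.5804 = 197 mg/L.

197 mg/L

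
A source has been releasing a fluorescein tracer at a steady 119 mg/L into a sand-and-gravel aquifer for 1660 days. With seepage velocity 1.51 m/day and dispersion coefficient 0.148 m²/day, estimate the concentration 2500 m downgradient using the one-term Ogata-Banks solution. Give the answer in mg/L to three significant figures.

73.4 mg/L

For a continuous step input, C/C₀ ≈ ½·erfc((x−vt)/(2√(Dt))).
vt = 1.51 × 1660 = 2506.6 m and 2√(Dt) = 2√(0.148 × 1660) = 31.35 m.
Argument (x−vt)/(2√(Dt)) = (2500 − 2506.6)/31.35 = -0.2105; ½·erfc(-0.2105) = 0.6170.
C = 119 × 0.6170 = 73.4 mg/L.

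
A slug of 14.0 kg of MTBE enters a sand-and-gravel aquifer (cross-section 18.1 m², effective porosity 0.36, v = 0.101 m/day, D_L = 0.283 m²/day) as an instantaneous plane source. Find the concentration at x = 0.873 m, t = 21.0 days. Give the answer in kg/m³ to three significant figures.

0.233 kg/m³

For an instantaneous plane source, C(x,t) = M/(n_e·A·√(4πDt)) · exp(−(x−vt)²/(4Dt)), with n_e·A the pore (flow) area.
Plume center vt = 0.101 × 21.0 = 2.121 m, so the well at 0.873 m is 1.248 m upgradient of the peak.
√(4πDt) = 8.642 m, giving peak height M/(n_e·A·√(4πDt)) = 14.0/(0.36 × 18.1 × 8.642) = 0.2486 kg/m³.
(x−vt)²/(4Dt) = (-1.248)²/(4 × 0.283 × 21.0) = 0.06552; exp(−0.06552) = 0.9366.
C = 0.2486 × 0.9366 = 0.233 kg/m³.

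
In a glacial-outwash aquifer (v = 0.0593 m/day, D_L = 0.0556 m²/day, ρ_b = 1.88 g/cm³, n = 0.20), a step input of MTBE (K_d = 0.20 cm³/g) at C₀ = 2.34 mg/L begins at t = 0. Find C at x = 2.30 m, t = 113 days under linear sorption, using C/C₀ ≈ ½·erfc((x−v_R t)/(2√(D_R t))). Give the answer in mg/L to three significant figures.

Retardation factor R = 1 + ρ_b·K_d/n = 1 + 1.88 × 0.20/0.20 = 2.880.
Sorption retards both mechanisms: v_R = v/R = 0.02059 m/day, D_R = D/R = 0.01931 m²/day.
v_R·t = 0.02059 × 113 = 2.32667 m; 2√(D_R t) = 2.954 m; argument = (2.30 − 2.32667)/2.954 = -0.009028.
C = C₀ × ½·erfc(-0.009028) = 2.34 × 0.5051 = 1.18 mg/L.

1.18 mg/L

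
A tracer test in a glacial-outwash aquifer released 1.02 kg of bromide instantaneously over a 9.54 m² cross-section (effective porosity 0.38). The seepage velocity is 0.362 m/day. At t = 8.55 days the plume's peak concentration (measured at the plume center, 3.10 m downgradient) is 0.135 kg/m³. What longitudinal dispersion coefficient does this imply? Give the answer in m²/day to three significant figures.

At the plume center C_max = M/(n_e·A·√(4πDt)), so D = M²/(4πt·(n_e·A·C_max)²).
n_e·A·C_max = 0.38 × 9.54 × 0.135 = 0.4894 kg/m.
D = 1.02²/(4π × 8.55 × 0.4894²) = 0.0404 m²/day.

0.0404 m²/day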